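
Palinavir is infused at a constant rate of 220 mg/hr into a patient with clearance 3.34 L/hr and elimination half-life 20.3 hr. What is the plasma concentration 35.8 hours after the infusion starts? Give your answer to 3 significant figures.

46.5 mg/L

Css = rate / CL = 220 / 3.34 = 65.87 mg/L
k = ln 2 / 20.3 = 0.03415 hr⁻¹
C(t) = Css (1 − e^(−kt)) = 65.87 × (1 − e^(−1.222)) = 65.87 × 0.7055 ≈ 46.5 mg/L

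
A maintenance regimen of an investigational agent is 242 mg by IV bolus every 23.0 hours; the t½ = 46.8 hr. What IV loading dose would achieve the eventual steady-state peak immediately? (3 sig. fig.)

838 mg

k = ln 2 / 46.8 = 0.01481 hr⁻¹
Accumulation ratio R = 1 / (1 − e^(−kτ)) = 1 / (1 − e^(−0.01481×23.0)) = 1 / (1 − 0.7113) = 3.464
Loading dose = maintenance dose × R = 242 × 3.464 ≈ 838 mg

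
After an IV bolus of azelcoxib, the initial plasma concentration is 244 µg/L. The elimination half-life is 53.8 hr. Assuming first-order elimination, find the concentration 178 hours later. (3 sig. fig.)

24.6 µg/L

k = ln 2 / 53.8 = 0.01288 hr⁻¹
178 hr is 3.309 half-lives, so C = 244 × (1/2)^3.309 = 244 × 0.1009 ≈ 24.6 µg/L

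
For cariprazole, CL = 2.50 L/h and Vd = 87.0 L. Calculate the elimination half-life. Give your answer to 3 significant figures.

k = CL / V = 2.50 / 87.0 = 0.02874 h⁻¹
t½ = ln 2 / k = ln 2 / 0.02874 ≈ 24.1 hours

24.1 hours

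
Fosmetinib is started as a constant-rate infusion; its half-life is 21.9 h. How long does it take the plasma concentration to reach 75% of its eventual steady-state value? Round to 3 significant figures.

43.8 hours

k = ln 2 / 21.9 = 0.03165 h⁻¹
f = 1 − e^(−kt)  ⇒  t = −ln(1 − f) / k
t = −ln(1 − 0.75) / 0.03165 = 1.386 / 0.03165 ≈ 43.8 hours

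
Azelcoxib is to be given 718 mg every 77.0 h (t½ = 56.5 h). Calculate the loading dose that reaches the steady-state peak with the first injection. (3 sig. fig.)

1170 mg

k = ln 2 / 56.5 = 0.01227 h⁻¹
Accumulation ratio R = 1 / (1 − e^(−kτ)) = 1 / (1 − e^(−0.01227×77.0)) = 1 / (1 − 0.3888) = 1.636
Loading dose = maintenance dose × R = 718 × 1.636 ≈ 1170 mg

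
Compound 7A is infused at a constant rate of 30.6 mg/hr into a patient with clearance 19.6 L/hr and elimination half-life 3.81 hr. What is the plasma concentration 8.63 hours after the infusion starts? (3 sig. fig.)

1.24 µg/mL

Css = rate / CL = 30.6 / 19.6 = 1.561 µg/mL
k = ln 2 / 3.81 = 0.1819 hr⁻¹
C(t) = Css (1 − e^(−kt)) = 1.561 × (1 − e^(−1.570)) = 1.561 × 0.7920 ≈ 1.24 µg/mL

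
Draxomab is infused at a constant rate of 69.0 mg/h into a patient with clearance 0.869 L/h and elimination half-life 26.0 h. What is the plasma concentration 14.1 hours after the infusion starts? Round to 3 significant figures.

Css = rate / CL = 69.0 / 0.869 = 79.40 µg/mL
k = ln 2 / 26.0 = 0.02666 h⁻¹
C(t) = Css (1 − e^(−kt)) = 79.40 × (1 − e^(−0.3759)) = 79.40 × 0.3133 ≈ 24.9 µg/mL

24.9 µg/mL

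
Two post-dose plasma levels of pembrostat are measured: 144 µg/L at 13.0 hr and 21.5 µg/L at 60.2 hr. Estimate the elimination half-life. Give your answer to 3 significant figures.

17.2 hours

k = ln(C₁/C₂) / (t₂ − t₁) = ln(144/21.5) / (60.2 − 13.0)
  = 1.902 / 47.20 = 0.04029 hr⁻¹
t½ = ln 2 / k = ln 2 / 0.04029 ≈ 17.2 hours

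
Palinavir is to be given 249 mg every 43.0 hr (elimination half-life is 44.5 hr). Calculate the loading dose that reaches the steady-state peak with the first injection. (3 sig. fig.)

510 mg

k = ln 2 / 44.5 = 0.01558 hr⁻¹
Accumulation ratio R = 1 / (1 − e^(−kτ)) = 1 / (1 − e^(−0.01558×43.0)) = 1 / (1 − 0.5118) = 2.048
Loading dose = maintenance dose × R = 249 × 2.048 ≈ 510 mg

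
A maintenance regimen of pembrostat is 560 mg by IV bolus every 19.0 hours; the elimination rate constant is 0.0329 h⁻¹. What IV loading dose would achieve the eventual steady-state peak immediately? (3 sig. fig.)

1200 mg

Accumulation ratio R = 1 / (1 − e^(−kτ)) = 1 / (1 − e^(−0.03290×19.0)) = 1 / (1 − 0.5352) = 2.151
Loading dose = maintenance dose × R = 560 × 2.151 ≈ 1200 mg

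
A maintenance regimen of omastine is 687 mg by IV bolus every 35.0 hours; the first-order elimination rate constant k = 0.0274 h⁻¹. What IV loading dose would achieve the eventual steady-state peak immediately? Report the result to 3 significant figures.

1110 mg

Accumulation ratio R = 1 / (1 − e^(−kτ)) = 1 / (1 − e^(−0.02740×35.0)) = 1 / (1 − 0.3833) = 1.621
Loading dose = maintenance dose × R = 687 × 1.621 ≈ 1110 mg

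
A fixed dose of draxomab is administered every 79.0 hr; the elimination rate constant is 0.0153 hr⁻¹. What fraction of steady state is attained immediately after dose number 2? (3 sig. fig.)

0.911

f_n = 1 − e^(−nkτ) = 1 − e^(−2 × 0.01530 × 79.0) = 1 − e^(−2.417) = 1 − 0.08915 ≈ 0.911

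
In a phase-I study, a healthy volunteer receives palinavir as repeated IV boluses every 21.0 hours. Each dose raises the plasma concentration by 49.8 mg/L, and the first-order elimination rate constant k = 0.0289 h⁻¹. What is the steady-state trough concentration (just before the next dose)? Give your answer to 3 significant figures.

Fraction remaining after one interval: e^(−kτ) = e^(−0.02890 × 21.0) = 0.5450
R = 1 / (1 − 0.5450) = 2.198
Css,max = 49.8 × 2.198 = 109.5 mg/L
Css,min = Css,max × e^(−kτ) = 109.5 × 0.5450 ≈ 59.7 mg/L

59.7 mg/L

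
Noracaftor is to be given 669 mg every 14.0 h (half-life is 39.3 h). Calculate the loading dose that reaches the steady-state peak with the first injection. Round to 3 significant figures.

3060 mg

k = ln 2 / 39.3 = 0.01764 h⁻¹
Accumulation ratio R = 1 / (1 − e^(−kτ)) = 1 / (1 − e^(−0.01764×14.0)) = 1 / (1 − 0.7812) = 4.570
Loading dose = maintenance dose × R = 669 × 4.570 ≈ 3060 mg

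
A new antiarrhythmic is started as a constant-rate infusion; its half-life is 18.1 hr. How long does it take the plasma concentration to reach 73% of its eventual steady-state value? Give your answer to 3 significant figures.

34.2 hours

k = ln 2 / 18.1 = 0.03830 hr⁻¹
f = 1 − e^(−kt)  ⇒  t = −ln(1 − f) / k
t = −ln(1 − 0.73) / 0.03830 = 1.309 / 0.03830 ≈ 34.2 hours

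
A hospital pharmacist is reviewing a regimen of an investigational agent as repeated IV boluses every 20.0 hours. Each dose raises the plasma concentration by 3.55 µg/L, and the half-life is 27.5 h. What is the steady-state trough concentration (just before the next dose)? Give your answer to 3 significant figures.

k = ln 2 / 27.5 = 0.02521 h⁻¹
Fraction remaining after one interval: e^(−kτ) = e^(−0.02521 × 20.0) = 0.6040
R = 1 / (1 − 0.6040) = 2.526
Css,max = 3.55 × 2.526 = 8.966 µg/L
Css,min = Css,max × e^(−kτ) = 8.966 × 0.6040 ≈ 5.42 µg/L

5.42 µg/L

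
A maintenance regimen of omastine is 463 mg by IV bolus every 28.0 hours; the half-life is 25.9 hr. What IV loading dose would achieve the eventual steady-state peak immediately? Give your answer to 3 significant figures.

878 mg

k = ln 2 / 25.9 = 0.02676 hr⁻¹
Accumulation ratio R = 1 / (1 − e^(−kτ)) = 1 / (1 − e^(−0.02676×28.0)) = 1 / (1 − 0.4727) = 1.896
Loading dose = maintenance dose × R = 463 × 1.896 ≈ 878 mg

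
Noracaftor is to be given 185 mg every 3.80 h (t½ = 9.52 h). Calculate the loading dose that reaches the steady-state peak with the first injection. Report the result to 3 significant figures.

765 mg

k = ln 2 / 9.52 = 0.07281 h⁻¹
Accumulation ratio R = 1 / (1 − e^(−kτ)) = 1 / (1 − e^(−0.07281×3.80)) = 1 / (1 − 0.7583) = 4.137
Loading dose = maintenance dose × R = 185 × 4.137 ≈ 765 mg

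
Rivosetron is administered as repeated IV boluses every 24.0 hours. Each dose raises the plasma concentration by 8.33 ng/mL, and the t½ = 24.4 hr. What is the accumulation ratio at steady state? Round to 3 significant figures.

k = ln 2 / 24.4 = 0.02841 hr⁻¹
Fraction remaining after one interval: e^(−kτ) = e^(−0.02841 × 24.0) = 0.5057
R = 1 / (1 − 0.5057) = 1 / 0.4943 ≈ 2.02

2.02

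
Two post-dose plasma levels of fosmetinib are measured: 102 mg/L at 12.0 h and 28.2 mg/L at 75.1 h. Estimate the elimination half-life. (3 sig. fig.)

k = ln(C₁/C₂) / (t₂ − t₁) = ln(102/28.2) / (75.1 − 12.0)
  = 1.286 / 63.10 = 0.02037 h⁻¹
t½ = ln 2 / k = ln 2 / 0.02037 ≈ 34.0 hours

34.0 hours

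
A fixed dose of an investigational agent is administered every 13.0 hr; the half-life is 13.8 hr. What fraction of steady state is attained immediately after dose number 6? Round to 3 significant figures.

k = ln 2 / 13.8 = 0.05023 hr⁻¹
f_n = 1 − e^(−nkτ) = 1 − e^(−6 × 0.05023 × 13.0) = 1 − e^(−3.918) = 1 − 0.01989 ≈ 0.980

0.980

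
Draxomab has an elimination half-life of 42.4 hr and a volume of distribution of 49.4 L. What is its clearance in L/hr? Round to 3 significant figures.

k = ln 2 / t½ = ln 2 / 42.4 = 0.01635 hr⁻¹
CL = k · V = 0.01635 × 49.4 ≈ 0.808 L/hr

0.808 L/hr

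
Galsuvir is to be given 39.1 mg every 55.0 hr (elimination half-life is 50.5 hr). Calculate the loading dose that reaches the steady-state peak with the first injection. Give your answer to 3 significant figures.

73.8 mg

k = ln 2 / 50.5 = 0.01373 hr⁻¹
Accumulation ratio R = 1 / (1 − e^(−kτ)) = 1 / (1 − e^(−0.01373×55.0)) = 1 / (1 − 0.4701) = 1.887
Loading dose = maintenance dose × R = 39.1 × 1.887 ≈ 73.8 mg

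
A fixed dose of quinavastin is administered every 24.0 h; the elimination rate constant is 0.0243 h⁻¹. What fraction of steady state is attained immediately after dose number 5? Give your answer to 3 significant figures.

f_n = 1 − e^(−nkτ) = 1 − e^(−5 × 0.02430 × 24.0) = 1 − e^(−2.916) = 1 − 0.05415 ≈ 0.946

0.946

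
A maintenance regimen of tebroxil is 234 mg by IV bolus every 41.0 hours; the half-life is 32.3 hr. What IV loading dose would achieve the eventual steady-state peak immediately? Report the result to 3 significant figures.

400 mg

k = ln 2 / 32.3 = 0.02146 hr⁻¹
Accumulation ratio R = 1 / (1 − e^(−kτ)) = 1 / (1 − e^(−0.02146×41.0)) = 1 / (1 − 0.4148) = 1.709
Loading dose = maintenance dose × R = 234 × 1.709 ≈ 400 mg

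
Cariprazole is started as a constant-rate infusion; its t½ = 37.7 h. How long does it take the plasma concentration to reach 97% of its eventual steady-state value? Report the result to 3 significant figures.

k = ln 2 / 37.7 = 0.01839 h⁻¹
f = 1 − e^(−kt)  ⇒  t = −ln(1 − f) / k
t = −ln(1 − 0.97) / 0.01839 = 3.507 / 0.01839 ≈ 191 hours

191 hours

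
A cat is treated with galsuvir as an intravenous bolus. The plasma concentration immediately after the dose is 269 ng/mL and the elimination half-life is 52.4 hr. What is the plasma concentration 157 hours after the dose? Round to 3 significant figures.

33.7 ng/mL

k = ln 2 / 52.4 = 0.01323 hr⁻¹
C(t) = C₀ e^(−kt) = 269 × e^(−0.01323 × 157) = 269 × e^(−2.077) = 269 × 0.1253 ≈ 33.7 ng/mL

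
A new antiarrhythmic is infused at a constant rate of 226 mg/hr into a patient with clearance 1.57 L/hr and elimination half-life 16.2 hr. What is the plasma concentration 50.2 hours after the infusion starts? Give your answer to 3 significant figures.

127 µg/mL

Css = rate / CL = 226 / 1.57 = 143.9 µg/mL
k = ln 2 / 16.2 = 0.04279 hr⁻¹
C(t) = Css (1 − e^(−kt)) = 143.9 × (1 − e^(−2.148)) = 143.9 × 0.8833 ≈ 127 µg/mL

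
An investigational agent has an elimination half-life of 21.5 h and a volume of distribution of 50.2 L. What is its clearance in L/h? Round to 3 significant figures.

k = ln 2 / t½ = ln 2 / 21.5 = 0.03224 h⁻¹
CL = k · V = 0.03224 × 50.2 ≈ 1.62 L/h

1.62 L/h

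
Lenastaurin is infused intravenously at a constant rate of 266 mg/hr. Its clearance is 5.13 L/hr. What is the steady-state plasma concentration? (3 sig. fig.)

51.9 µg/mL

Css = infusion rate / CL = 266 / 5.13 ≈ 51.9 µg/mL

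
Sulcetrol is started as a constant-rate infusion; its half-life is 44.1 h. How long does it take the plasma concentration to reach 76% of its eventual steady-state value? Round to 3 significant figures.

90.8 hours

k = ln 2 / 44.1 = 0.01572 h⁻¹
f = 1 − e^(−kt)  ⇒  t = −ln(1 − f) / k
t = −ln(1 − 0.76) / 0.01572 = 1.427 / 0.01572 ≈ 90.8 hours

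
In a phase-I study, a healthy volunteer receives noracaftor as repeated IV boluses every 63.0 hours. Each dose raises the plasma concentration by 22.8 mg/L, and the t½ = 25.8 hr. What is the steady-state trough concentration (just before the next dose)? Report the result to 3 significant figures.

5.14 mg/L

k = ln 2 / 25.8 = 0.02687 hr⁻¹
Fraction remaining after one interval: e^(−kτ) = e^(−0.02687 × 63.0) = 0.1840
R = 1 / (1 − 0.1840) = 1.226
Css,max = 22.8 × 1.226 = 27.94 mg/L
Css,min = Css,max × e^(−kτ) = 27.94 × 0.1840 ≈ 5.14 mg/L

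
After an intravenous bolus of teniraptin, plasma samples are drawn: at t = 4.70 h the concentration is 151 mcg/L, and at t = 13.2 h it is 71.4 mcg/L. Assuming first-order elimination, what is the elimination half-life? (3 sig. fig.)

7.87 hours

k = ln(C₁/C₂) / (t₂ − t₁) = ln(151/71.4) / (13.2 − 4.70)
  = 0.7490 / 8.500 = 0.08812 h⁻¹
t½ = ln 2 / k = ln 2 / 0.08812 ≈ 7.87 hours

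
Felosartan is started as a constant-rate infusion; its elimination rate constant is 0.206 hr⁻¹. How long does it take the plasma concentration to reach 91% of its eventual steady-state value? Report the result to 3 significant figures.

f = 1 − e^(−kt)  ⇒  t = −ln(1 − f) / k
t = −ln(1 − 0.91) / 0.2060 = 2.408 / 0.2060 ≈ 11.7 hours

11.7 hours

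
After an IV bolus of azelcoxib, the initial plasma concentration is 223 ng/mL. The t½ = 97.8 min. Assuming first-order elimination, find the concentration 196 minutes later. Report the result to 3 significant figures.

k = ln 2 / 97.8 = 0.007087 min⁻¹
196 min is 2.004 half-lives, so C = 223 × (1/2)^2.004 = 223 × 0.2493 ≈ 55.6 ng/mL

55.6 ng/mL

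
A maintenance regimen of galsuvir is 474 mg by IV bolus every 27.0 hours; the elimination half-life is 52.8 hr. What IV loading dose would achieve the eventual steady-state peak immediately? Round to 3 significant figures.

1590 mg

k = ln 2 / 52.8 = 0.01313 hr⁻¹
Accumulation ratio R = 1 / (1 − e^(−kτ)) = 1 / (1 − e^(−0.01313×27.0)) = 1 / (1 − 0.7016) = 3.351
Loading dose = maintenance dose × R = 474 × 3.351 ≈ 1590 mg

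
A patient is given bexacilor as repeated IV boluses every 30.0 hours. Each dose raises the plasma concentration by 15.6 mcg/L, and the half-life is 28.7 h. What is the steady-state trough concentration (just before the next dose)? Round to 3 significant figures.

14.7 mcg/L

k = ln 2 / 28.7 = 0.02415 h⁻¹
Fraction remaining after one interval: e^(−kτ) = e^(−0.02415 × 30.0) = 0.4845
R = 1 / (1 − 0.4845) = 1.940
Css,max = 15.6 × 1.940 = 30.26 mcg/L
Css,min = Css,max × e^(−kτ) = 30.26 × 0.4845 ≈ 14.7 mcg/L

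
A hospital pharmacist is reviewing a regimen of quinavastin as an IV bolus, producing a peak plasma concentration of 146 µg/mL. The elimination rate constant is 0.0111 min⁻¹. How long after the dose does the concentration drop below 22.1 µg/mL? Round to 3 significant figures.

170 minutes

C(t) = C₀ e^(−kt)  ⇒  t = ln(C₀/C) / k
t = ln(146/22.1) / 0.01110 = 1.888 / 0.01110 ≈ 170 minutes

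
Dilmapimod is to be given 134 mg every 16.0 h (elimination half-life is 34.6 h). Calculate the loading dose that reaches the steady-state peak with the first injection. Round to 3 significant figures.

489 mg

k = ln 2 / 34.6 = 0.02003 h⁻¹
Accumulation ratio R = 1 / (1 − e^(−kτ)) = 1 / (1 − e^(−0.02003×16.0)) = 1 / (1 − 0.7258) = 3.646
Loading dose = maintenance dose × R = 134 × 3.646 ≈ 489 mg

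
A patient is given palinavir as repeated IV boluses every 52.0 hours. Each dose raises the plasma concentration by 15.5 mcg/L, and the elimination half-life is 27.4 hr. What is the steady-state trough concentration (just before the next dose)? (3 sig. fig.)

k = ln 2 / 27.4 = 0.02530 hr⁻¹
Fraction remaining after one interval: e^(−kτ) = e^(−0.02530 × 52.0) = 0.2684
R = 1 / (1 − 0.2684) = 1.367
Css,max = 15.5 × 1.367 = 21.19 mcg/L
Css,min = Css,max × e^(−kτ) = 21.19 × 0.2684 ≈ 5.69 mcg/L

5.69 mcg/L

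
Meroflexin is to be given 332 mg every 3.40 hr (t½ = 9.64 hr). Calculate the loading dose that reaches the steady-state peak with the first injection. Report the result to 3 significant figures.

k = ln 2 / 9.64 = 0.07190 hr⁻¹
Accumulation ratio R = 1 / (1 − e^(−kτ)) = 1 / (1 − e^(−0.07190×3.40)) = 1 / (1 − 0.7831) = 4.611
Loading dose = maintenance dose × R = 332 × 4.611 ≈ 1530 mg

1530 mg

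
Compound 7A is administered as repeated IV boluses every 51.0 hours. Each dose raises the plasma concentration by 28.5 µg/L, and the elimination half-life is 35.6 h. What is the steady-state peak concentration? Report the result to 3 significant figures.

45.3 µg/L

k = ln 2 / 35.6 = 0.01947 h⁻¹
Fraction remaining after one interval: e^(−kτ) = e^(−0.01947 × 51.0) = 0.3705
R = 1 / (1 − 0.3705) = 1.588
Css,max = 28.5 × 1.588 ≈ 45.3 µg/L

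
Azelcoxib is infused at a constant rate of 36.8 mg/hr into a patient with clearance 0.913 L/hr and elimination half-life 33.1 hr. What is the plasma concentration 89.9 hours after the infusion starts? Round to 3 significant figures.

Css = rate / CL = 36.8 / 0.913 = 40.31 µg/mL
k = ln 2 / 33.1 = 0.02094 hr⁻¹
C(t) = Css (1 − e^(−kt)) = 40.31 × (1 − e^(−1.883)) = 40.31 × 0.8478 ≈ 34.2 µg/mL

34.2 µg/mL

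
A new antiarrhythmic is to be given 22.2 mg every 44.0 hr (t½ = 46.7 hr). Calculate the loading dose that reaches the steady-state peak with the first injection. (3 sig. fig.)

k = ln 2 / 46.7 = 0.01484 hr⁻¹
Accumulation ratio R = 1 / (1 − e^(−kτ)) = 1 / (1 − e^(−0.01484×44.0)) = 1 / (1 − 0.5204) = 2.085
Loading dose = maintenance dose × R = 22.2 × 2.085 ≈ 46.3 mg

46.3 mg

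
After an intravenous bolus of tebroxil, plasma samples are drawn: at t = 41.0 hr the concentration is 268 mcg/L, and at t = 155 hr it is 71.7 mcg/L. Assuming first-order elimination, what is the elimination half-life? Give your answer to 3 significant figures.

k = ln(C₁/C₂) / (t₂ − t₁) = ln(268/71.7) / (155 − 41.0)
  = 1.318 / 114.0 = 0.01157 hr⁻¹
t½ = ln 2 / k = ln 2 / 0.01157 ≈ 59.9 hours

59.9 hours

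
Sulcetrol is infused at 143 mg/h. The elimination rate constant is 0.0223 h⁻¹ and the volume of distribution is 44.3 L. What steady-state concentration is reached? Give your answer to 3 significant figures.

145 mg/L

CL = k · V = 0.0223 × 44.3 = 0.9879 L/h
Css = rate / CL = 143 / 0.9879 ≈ 145 mg/L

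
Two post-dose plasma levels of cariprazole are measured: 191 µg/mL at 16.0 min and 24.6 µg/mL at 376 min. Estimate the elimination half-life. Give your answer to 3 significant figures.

k = ln(C₁/C₂) / (t₂ − t₁) = ln(191/24.6) / (376 − 16.0)
  = 2.050 / 360.0 = 0.005693 min⁻¹
t½ = ln 2 / k = ln 2 / 0.005693 ≈ 122 minutes

122 minutes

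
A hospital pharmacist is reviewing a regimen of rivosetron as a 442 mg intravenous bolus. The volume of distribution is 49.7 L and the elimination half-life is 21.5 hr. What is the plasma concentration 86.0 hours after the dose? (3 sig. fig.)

C₀ = dose / V = 442 / 49.7 = 8.893 µg/mL
k = ln 2 / 21.5 = 0.03224 hr⁻¹
C(t) = C₀ e^(−kt) = 8.893 × e^(−0.03224 × 86.0) = 8.893 × e^(−2.773) = 8.893 × 0.06250 ≈ 0.556 µg/mL

0.556 µg/mL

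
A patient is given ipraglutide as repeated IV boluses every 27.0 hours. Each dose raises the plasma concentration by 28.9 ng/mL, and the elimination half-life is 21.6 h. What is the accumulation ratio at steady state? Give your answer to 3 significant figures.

1.73

k = ln 2 / 21.6 = 0.03209 h⁻¹
Fraction remaining after one interval: e^(−kτ) = e^(−0.03209 × 27.0) = 0.4204
R = 1 / (1 − 0.4204) = 1 / 0.5796 ≈ 1.73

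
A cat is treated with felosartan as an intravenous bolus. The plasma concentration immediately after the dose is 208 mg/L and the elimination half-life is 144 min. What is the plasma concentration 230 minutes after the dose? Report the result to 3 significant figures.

68.7 mg/L

k = ln 2 / 144 = 0.004814 min⁻¹
C(t) = C₀ e^(−kt) = 208 × e^(−0.004814 × 230) = 208 × e^(−1.107) = 208 × 0.3305 ≈ 68.7 mg/L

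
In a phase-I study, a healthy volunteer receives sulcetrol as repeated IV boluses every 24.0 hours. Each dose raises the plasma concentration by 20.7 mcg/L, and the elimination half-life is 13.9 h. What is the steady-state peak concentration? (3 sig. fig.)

k = ln 2 / 13.9 = 0.04987 h⁻¹
Fraction remaining after one interval: e^(−kτ) = e^(−0.04987 × 24.0) = 0.3022
R = 1 / (1 − 0.3022) = 1.433
Css,max = 20.7 × 1.433 ≈ 29.7 mcg/L

29.7 mcg/L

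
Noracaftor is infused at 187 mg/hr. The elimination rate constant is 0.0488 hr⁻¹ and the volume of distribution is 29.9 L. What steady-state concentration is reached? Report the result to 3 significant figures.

128 µg/mL

CL = k · V = 0.0488 × 29.9 = 1.459 L/hr
Css = rate / CL = 187 / 1.459 ≈ 128 µg/mL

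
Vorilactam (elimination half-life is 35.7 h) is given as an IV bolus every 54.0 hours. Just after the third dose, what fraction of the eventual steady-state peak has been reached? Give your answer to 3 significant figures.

k = ln 2 / 35.7 = 0.01942 h⁻¹
f_n = 1 − e^(−nkτ) = 1 − e^(−3 × 0.01942 × 54.0) = 1 − e^(−3.145) = 1 − 0.04305 ≈ 0.957

0.957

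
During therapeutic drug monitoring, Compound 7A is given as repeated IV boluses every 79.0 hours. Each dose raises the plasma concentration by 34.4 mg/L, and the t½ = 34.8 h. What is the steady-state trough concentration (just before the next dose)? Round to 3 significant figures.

k = ln 2 / 34.8 = 0.01992 h⁻¹
Fraction remaining after one interval: e^(−kτ) = e^(−0.01992 × 79.0) = 0.2073
R = 1 / (1 − 0.2073) = 1.262
Css,max = 34.4 × 1.262 = 43.40 mg/L
Css,min = Css,max × e^(−kτ) = 43.40 × 0.2073 ≈ 9.00 mg/L

9.00 mg/L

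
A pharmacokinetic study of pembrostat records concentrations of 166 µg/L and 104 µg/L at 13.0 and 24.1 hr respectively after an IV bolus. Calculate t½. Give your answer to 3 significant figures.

16.5 hours

k = ln(C₁/C₂) / (t₂ − t₁) = ln(166/104) / (24.1 − 13.0)
  = 0.4676 / 11.10 = 0.04213 hr⁻¹
t½ = ln 2 / k = ln 2 / 0.04213 ≈ 16.5 hours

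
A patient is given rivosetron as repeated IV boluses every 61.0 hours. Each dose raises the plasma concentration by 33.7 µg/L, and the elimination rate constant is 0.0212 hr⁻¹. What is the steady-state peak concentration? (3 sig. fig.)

Fraction remaining after one interval: e^(−kτ) = e^(−0.02120 × 61.0) = 0.2744
R = 1 / (1 − 0.2744) = 1.378
Css,max = 33.7 × 1.378 ≈ 46.4 µg/L

46.4 µg/L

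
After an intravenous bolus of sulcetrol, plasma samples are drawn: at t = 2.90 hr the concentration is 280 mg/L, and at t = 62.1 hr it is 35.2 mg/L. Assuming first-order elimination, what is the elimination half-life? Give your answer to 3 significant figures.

k = ln(C₁/C₂) / (t₂ − t₁) = ln(280/35.2) / (62.1 − 2.90)
  = 2.074 / 59.20 = 0.03503 hr⁻¹
t½ = ln 2 / k = ln 2 / 0.03503 ≈ 19.8 hours

19.8 hours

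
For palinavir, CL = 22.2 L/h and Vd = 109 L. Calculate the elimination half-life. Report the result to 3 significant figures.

k = CL / V = 22.2 / 109 = 0.2037 h⁻¹
t½ = ln 2 / k = ln 2 / 0.2037 ≈ 3.40 hours

3.40 hours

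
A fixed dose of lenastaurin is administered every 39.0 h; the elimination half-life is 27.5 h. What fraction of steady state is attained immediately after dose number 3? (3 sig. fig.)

0.948

k = ln 2 / 27.5 = 0.02521 h⁻¹
f_n = 1 − e^(−nkτ) = 1 − e^(−3 × 0.02521 × 39.0) = 1 − e^(−2.949) = 1 − 0.05239 ≈ 0.948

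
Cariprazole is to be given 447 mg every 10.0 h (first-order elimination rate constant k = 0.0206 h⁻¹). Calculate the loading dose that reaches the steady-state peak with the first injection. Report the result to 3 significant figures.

Accumulation ratio R = 1 / (1 − e^(−kτ)) = 1 / (1 − e^(−0.02060×10.0)) = 1 / (1 − 0.8138) = 5.372
Loading dose = maintenance dose × R = 447 × 5.372 ≈ 2400 mg

2400 mg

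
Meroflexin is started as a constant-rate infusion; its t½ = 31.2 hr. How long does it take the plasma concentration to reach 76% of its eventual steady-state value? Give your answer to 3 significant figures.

64.2 hours

k = ln 2 / 31.2 = 0.02222 hr⁻¹
f = 1 − e^(−kt)  ⇒  t = −ln(1 − f) / k
t = −ln(1 − 0.76) / 0.02222 = 1.427 / 0.02222 ≈ 64.2 hours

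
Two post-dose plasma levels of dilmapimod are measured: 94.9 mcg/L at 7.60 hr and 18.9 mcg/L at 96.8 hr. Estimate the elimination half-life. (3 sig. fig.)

k = ln(C₁/C₂) / (t₂ − t₁) = ln(94.9/18.9) / (96.8 − 7.60)
  = 1.614 / 89.20 = 0.01809 hr⁻¹
t½ = ln 2 / k = ln 2 / 0.01809 ≈ 38.3 hours

38.3 hours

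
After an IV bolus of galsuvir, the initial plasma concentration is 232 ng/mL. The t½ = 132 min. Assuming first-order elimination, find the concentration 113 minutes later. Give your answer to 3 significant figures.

128 ng/mL

k = ln 2 / 132 = 0.005251 min⁻¹
C(t) = C₀ e^(−kt) = 232 × e^(−0.005251 × 113) = 232 × e^(−0.5934) = 232 × 0.5525 ≈ 128 ng/mL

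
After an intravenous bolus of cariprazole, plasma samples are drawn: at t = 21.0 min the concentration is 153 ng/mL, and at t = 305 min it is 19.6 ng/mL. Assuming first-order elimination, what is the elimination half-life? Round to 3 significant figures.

k = ln(C₁/C₂) / (t₂ − t₁) = ln(153/19.6) / (305 − 21.0)
  = 2.055 / 284.0 = 0.007236 min⁻¹
t½ = ln 2 / k = ln 2 / 0.007236 ≈ 95.8 minutes

95.8 minutes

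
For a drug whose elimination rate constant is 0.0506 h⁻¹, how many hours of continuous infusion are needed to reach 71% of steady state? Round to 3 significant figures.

f = 1 − e^(−kt)  ⇒  t = −ln(1 − f) / k
t = −ln(1 − 0.71) / 0.05060 = 1.238 / 0.05060 ≈ 24.5 hours

24.5 hours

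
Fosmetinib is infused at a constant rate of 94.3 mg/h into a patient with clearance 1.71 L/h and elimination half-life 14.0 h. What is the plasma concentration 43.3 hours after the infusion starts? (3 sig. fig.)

48.7 mg/L

Css = rate / CL = 94.3 / 1.71 = 55.15 mg/L
k = ln 2 / 14.0 = 0.04951 h⁻¹
C(t) = Css (1 − e^(−kt)) = 55.15 × (1 − e^(−2.144)) = 55.15 × 0.8828 ≈ 48.7 mg/L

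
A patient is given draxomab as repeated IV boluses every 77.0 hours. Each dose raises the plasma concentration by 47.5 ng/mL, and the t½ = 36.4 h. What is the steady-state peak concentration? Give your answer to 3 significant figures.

61.8 ng/mL

k = ln 2 / 36.4 = 0.01904 h⁻¹
Fraction remaining after one interval: e^(−kτ) = e^(−0.01904 × 77.0) = 0.2308
R = 1 / (1 − 0.2308) = 1.300
Css,max = 47.5 × 1.300 ≈ 61.8 ng/mL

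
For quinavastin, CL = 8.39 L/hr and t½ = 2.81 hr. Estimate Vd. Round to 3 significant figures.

k = ln 2 / t½ = ln 2 / 2.81 = 0.2467 hr⁻¹
V = CL / k = 8.39 / 0.2467 ≈ 34.0 L

34.0 L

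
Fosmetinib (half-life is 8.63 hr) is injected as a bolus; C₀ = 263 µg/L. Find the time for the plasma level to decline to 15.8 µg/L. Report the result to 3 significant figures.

35.0 hours

k = ln 2 / 8.63 = 0.08032 hr⁻¹
C(t) = C₀ e^(−kt)  ⇒  t = ln(C₀/C) / k
t = ln(263/15.8) / 0.08032 = 2.812 / 0.08032 ≈ 35.0 hours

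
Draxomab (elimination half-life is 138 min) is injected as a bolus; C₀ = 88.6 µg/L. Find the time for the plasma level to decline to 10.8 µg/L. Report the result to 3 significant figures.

k = ln 2 / 138 = 0.005023 min⁻¹
C(t) = C₀ e^(−kt)  ⇒  t = ln(C₀/C) / k
t = ln(88.6/10.8) / 0.005023 = 2.105 / 0.005023 ≈ 419 minutes

419 minutes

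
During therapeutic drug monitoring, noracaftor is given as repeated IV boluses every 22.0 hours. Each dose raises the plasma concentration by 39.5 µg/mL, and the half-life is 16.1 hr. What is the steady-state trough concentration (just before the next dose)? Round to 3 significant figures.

25.0 µg/mL

k = ln 2 / 16.1 = 0.04305 hr⁻¹
Fraction remaining after one interval: e^(−kτ) = e^(−0.04305 × 22.0) = 0.3878
R = 1 / (1 − 0.3878) = 1.634
Css,max = 39.5 × 1.634 = 64.53 µg/mL
Css,min = Css,max × e^(−kτ) = 64.53 × 0.3878 ≈ 25.0 µg/mL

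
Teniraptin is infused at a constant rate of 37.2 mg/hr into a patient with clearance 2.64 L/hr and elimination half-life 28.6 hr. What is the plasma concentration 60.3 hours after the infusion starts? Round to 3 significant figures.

Css = rate / CL = 37.2 / 2.64 = 14.09 mg/L
k = ln 2 / 28.6 = 0.02424 hr⁻¹
C(t) = Css (1 − e^(−kt)) = 14.09 × (1 − e^(−1.461)) = 14.09 × 0.7681 ≈ 10.8 mg/L

10.8 mg/L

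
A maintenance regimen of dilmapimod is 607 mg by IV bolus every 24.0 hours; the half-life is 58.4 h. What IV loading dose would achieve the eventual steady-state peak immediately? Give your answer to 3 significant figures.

k = ln 2 / 58.4 = 0.01187 h⁻¹
Accumulation ratio R = 1 / (1 − e^(−kτ)) = 1 / (1 − e^(−0.01187×24.0)) = 1 / (1 − 0.7521) = 4.034
Loading dose = maintenance dose × R = 607 × 4.034 ≈ 2450 mg

2450 mg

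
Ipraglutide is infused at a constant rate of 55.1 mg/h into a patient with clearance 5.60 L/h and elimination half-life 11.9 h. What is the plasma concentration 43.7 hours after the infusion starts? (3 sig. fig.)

9.07 µg/mL

Css = rate / CL = 55.1 / 5.60 = 9.839 µg/mL
k = ln 2 / 11.9 = 0.05825 h⁻¹
C(t) = Css (1 − e^(−kt)) = 9.839 × (1 − e^(−2.545)) = 9.839 × 0.9216 ≈ 9.07 µg/mL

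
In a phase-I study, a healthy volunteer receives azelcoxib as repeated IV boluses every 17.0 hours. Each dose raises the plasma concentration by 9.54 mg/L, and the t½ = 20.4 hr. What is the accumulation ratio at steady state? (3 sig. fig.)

2.28

k = ln 2 / 20.4 = 0.03398 hr⁻¹
Fraction remaining after one interval: e^(−kτ) = e^(−0.03398 × 17.0) = 0.5612
R = 1 / (1 − 0.5612) = 1 / 0.4388 ≈ 2.28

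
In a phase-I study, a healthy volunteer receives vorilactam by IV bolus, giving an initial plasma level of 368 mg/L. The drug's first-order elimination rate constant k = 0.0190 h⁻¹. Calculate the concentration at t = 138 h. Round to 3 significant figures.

C(t) = C₀ e^(−kt) = 368 × e^(−0.01900 × 138) = 368 × e^(−2.622) = 368 × 0.07266 ≈ 26.7 mg/L

26.7 mg/L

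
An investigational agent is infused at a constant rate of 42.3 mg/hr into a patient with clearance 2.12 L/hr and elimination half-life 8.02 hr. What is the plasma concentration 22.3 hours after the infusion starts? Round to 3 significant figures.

Css = rate / CL = 42.3 / 2.12 = 19.95 mg/L
k = ln 2 / 8.02 = 0.08643 hr⁻¹
C(t) = Css (1 − e^(−kt)) = 19.95 × (1 − e^(−1.927)) = 19.95 × 0.8545 ≈ 17.0 mg/L

17.0 mg/L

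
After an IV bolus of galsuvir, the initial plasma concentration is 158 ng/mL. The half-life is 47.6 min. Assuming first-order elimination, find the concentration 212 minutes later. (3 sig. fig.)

7.21 ng/mL

k = ln 2 / 47.6 = 0.01456 min⁻¹
C(t) = C₀ e^(−kt) = 158 × e^(−0.01456 × 212) = 158 × e^(−3.087) = 158 × 0.04563 ≈ 7.21 ng/mL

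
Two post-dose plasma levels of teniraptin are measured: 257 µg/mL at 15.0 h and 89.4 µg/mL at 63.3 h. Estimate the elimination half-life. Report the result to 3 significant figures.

31.7 hours

k = ln(C₁/C₂) / (t₂ − t₁) = ln(257/89.4) / (63.3 − 15.0)
  = 1.056 / 48.30 = 0.02186 h⁻¹
t½ = ln 2 / k = ln 2 / 0.02186 ≈ 31.7 hours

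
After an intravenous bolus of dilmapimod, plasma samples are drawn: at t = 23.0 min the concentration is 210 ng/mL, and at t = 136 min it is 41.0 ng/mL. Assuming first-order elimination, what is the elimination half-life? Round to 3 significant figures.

47.9 minutes

k = ln(C₁/C₂) / (t₂ − t₁) = ln(210/41.0) / (136 − 23.0)
  = 1.634 / 113.0 = 0.01446 min⁻¹
t½ = ln 2 / k = ln 2 / 0.01446 ≈ 47.9 minutes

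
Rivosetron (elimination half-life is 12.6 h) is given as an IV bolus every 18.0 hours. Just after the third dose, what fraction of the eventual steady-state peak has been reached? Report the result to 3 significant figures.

0.949

k = ln 2 / 12.6 = 0.05501 h⁻¹
f_n = 1 − e^(−nkτ) = 1 − e^(−3 × 0.05501 × 18.0) = 1 − e^(−2.971) = 1 − 0.05127 ≈ 0.949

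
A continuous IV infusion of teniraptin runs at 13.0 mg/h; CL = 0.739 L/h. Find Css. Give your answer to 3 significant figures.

Css = infusion rate / CL = 13.0 / 0.739 ≈ 17.6 µg/mL

17.6 µg/mL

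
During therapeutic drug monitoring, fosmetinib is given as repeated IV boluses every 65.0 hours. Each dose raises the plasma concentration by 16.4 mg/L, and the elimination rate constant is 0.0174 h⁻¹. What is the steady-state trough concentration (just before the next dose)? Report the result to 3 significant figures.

7.81 mg/L

Fraction remaining after one interval: e^(−kτ) = e^(−0.01740 × 65.0) = 0.3227
R = 1 / (1 − 0.3227) = 1.476
Css,max = 16.4 × 1.476 = 24.21 mg/L
Css,min = Css,max × e^(−kτ) = 24.21 × 0.3227 ≈ 7.81 mg/L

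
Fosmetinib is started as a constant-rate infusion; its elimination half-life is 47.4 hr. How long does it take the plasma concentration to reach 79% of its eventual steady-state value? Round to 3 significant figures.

k = ln 2 / 47.4 = 0.01462 hr⁻¹
f = 1 − e^(−kt)  ⇒  t = −ln(1 − f) / k
t = −ln(1 − 0.79) / 0.01462 = 1.561 / 0.01462 ≈ 107 hours

107 hours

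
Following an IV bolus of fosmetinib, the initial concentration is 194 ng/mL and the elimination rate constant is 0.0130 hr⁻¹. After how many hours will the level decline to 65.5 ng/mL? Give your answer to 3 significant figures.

83.5 hours

C(t) = C₀ e^(−kt)  ⇒  t = ln(C₀/C) / k
t = ln(194/65.5) / 0.01300 = 1.086 / 0.01300 ≈ 83.5 hours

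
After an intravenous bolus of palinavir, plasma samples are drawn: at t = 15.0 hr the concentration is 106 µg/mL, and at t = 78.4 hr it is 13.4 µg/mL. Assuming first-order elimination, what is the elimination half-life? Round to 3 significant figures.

k = ln(C₁/C₂) / (t₂ − t₁) = ln(106/13.4) / (78.4 − 15.0)
  = 2.068 / 63.40 = 0.03262 hr⁻¹
t½ = ln 2 / k = ln 2 / 0.03262 ≈ 21.2 hours

21.2 hours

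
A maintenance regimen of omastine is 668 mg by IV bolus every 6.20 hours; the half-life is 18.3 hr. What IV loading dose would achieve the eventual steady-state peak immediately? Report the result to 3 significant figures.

k = ln 2 / 18.3 = 0.03788 hr⁻¹
Accumulation ratio R = 1 / (1 − e^(−kτ)) = 1 / (1 − e^(−0.03788×6.20)) = 1 / (1 − 0.7907) = 4.778
Loading dose = maintenance dose × R = 668 × 4.778 ≈ 3190 mg

3190 mg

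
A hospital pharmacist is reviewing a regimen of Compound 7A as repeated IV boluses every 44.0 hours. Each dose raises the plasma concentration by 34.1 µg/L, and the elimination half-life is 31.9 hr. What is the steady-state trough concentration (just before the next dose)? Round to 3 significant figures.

21.3 µg/L

k = ln 2 / 31.9 = 0.02173 hr⁻¹
Fraction remaining after one interval: e^(−kτ) = e^(−0.02173 × 44.0) = 0.3844
R = 1 / (1 − 0.3844) = 1.624
Css,max = 34.1 × 1.624 = 55.39 µg/L
Css,min = Css,max × e^(−kτ) = 55.39 × 0.3844 ≈ 21.3 µg/L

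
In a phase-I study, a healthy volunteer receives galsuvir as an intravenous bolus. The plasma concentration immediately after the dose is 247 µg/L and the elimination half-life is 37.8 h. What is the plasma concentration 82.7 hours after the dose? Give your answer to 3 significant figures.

k = ln 2 / 37.8 = 0.01834 h⁻¹
82.7 h is 2.188 half-lives, so C = 247 × (1/2)^2.188 = 247 × 0.2195 ≈ 54.2 µg/L

54.2 µg/L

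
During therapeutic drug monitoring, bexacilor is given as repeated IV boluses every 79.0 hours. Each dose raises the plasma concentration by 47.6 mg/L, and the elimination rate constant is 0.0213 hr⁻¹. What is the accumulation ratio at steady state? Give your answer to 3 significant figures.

1.23

Fraction remaining after one interval: e^(−kτ) = e^(−0.02130 × 79.0) = 0.1859
R = 1 / (1 − 0.1859) = 1 / 0.8141 ≈ 1.23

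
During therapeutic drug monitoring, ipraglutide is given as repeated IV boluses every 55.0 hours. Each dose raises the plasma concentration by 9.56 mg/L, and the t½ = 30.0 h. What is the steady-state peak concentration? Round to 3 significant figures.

k = ln 2 / 30.0 = 0.02310 h⁻¹
Fraction remaining after one interval: e^(−kτ) = e^(−0.02310 × 55.0) = 0.2806
R = 1 / (1 − 0.2806) = 1.390
Css,max = 9.56 × 1.390 ≈ 13.3 mg/L

13.3 mg/L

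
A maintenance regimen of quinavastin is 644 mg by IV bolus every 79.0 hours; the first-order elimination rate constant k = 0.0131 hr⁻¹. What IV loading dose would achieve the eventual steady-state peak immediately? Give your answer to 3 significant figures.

Accumulation ratio R = 1 / (1 − e^(−kτ)) = 1 / (1 − e^(−0.01310×79.0)) = 1 / (1 − 0.3553) = 1.551
Loading dose = maintenance dose × R = 644 × 1.551 ≈ 999 mg

999 mg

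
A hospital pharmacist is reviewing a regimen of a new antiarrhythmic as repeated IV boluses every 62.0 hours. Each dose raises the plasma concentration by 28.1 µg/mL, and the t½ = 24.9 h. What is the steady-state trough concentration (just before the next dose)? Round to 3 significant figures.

k = ln 2 / 24.9 = 0.02784 h⁻¹
Fraction remaining after one interval: e^(−kτ) = e^(−0.02784 × 62.0) = 0.1780
R = 1 / (1 − 0.1780) = 1.217
Css,max = 28.1 × 1.217 = 34.19 µg/mL
Css,min = Css,max × e^(−kτ) = 34.19 × 0.1780 ≈ 6.09 µg/mL

6.09 µg/mL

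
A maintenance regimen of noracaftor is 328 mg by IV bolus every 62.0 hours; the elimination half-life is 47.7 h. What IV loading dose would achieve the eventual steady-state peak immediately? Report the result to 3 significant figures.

552 mg

k = ln 2 / 47.7 = 0.01453 h⁻¹
Accumulation ratio R = 1 / (1 − e^(−kτ)) = 1 / (1 − e^(−0.01453×62.0)) = 1 / (1 − 0.4062) = 1.684
Loading dose = maintenance dose × R = 328 × 1.684 ≈ 552 mg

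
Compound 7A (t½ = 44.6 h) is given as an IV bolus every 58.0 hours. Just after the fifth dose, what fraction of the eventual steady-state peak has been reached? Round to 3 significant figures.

0.989

k = ln 2 / 44.6 = 0.01554 h⁻¹
f_n = 1 − e^(−nkτ) = 1 − e^(−5 × 0.01554 × 58.0) = 1 − e^(−4.507) = 1 − 0.01103 ≈ 0.989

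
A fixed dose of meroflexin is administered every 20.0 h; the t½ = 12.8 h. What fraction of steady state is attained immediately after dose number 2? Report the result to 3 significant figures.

k = ln 2 / 12.8 = 0.05415 h⁻¹
f_n = 1 − e^(−nkτ) = 1 − e^(−2 × 0.05415 × 20.0) = 1 − e^(−2.166) = 1 − 0.1146 ≈ 0.885

0.885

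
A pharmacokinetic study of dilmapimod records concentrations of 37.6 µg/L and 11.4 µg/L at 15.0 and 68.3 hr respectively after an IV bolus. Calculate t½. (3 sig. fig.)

k = ln(C₁/C₂) / (t₂ − t₁) = ln(37.6/11.4) / (68.3 − 15.0)
  = 1.193 / 53.30 = 0.02239 hr⁻¹
t½ = ln 2 / k = ln 2 / 0.02239 ≈ 31.0 hours

31.0 hours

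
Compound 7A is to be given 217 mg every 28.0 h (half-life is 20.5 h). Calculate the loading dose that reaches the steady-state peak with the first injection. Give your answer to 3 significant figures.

355 mg

k = ln 2 / 20.5 = 0.03381 h⁻¹
Accumulation ratio R = 1 / (1 − e^(−kτ)) = 1 / (1 − e^(−0.03381×28.0)) = 1 / (1 − 0.3880) = 1.634
Loading dose = maintenance dose × R = 217 × 1.634 ≈ 355 mg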